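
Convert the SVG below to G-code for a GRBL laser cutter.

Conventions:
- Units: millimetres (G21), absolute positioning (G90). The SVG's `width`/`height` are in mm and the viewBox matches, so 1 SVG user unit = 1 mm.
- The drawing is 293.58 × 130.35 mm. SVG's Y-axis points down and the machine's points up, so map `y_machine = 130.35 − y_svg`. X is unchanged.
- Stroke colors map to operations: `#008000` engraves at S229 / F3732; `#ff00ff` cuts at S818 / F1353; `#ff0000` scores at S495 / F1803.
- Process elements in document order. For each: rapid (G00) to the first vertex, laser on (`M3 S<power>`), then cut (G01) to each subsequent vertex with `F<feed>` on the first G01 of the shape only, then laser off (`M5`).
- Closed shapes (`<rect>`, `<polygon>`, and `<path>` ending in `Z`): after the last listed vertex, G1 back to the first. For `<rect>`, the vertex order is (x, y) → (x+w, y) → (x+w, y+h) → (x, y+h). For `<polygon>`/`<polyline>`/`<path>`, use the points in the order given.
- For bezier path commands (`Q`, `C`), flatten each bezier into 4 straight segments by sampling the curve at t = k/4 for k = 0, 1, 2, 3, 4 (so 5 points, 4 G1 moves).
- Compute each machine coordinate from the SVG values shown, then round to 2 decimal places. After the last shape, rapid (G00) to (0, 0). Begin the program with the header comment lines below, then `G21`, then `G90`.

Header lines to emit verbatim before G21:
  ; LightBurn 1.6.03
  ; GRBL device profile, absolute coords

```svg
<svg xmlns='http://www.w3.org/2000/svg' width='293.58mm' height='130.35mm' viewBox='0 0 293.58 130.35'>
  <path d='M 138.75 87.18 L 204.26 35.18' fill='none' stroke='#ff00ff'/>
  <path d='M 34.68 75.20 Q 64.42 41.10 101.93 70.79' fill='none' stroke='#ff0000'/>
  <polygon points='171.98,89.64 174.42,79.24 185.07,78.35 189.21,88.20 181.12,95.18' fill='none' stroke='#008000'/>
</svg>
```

; LightBurn 1.6.03
; GRBL device profile, absolute coords
G21
G90
G00 X138.75 Y43.17
M3 S818
G01 X204.26 Y95.17 F1353
M5
G00 X34.68 Y55.15
M3 S495
G01 X50.04 Y68.21 F1803
G01 X66.36 Y73.30
G01 X83.66 Y70.42
G01 X101.93 Y59.56
M5
G00 X171.98 Y40.71
M3 S229
G01 X174.42 Y51.11 F3732
G01 X185.07 Y52.00
G01 X189.21 Y42.15
G01 X181.12 Y35.17
G01 X171.98 Y40.71
M5
G00 X0.00 Y0.00

viewBox `0 0 293.58 130.35` with mm width/height → 1 unit = 1 mm. Flip: y_m = 130.35 − y_svg.

**Shape 1** — `<path>` line segment, stroke `#ff00ff` → cut (S818, F1353). Machine vertices: (138.75,43.17) → (204.26,95.17). Open path.

**Shape 2** — `<path>` quadratic bezier, stroke `#ff0000` → score (S495, F1803). Control points (SVG): P0=(34.68,75.20), P1=(64.42,41.10), P2=(101.93,70.79); sampled at t=k/4. Machine vertices: (34.68,55.15) → (50.04,68.21) → (66.36,73.30) → (83.66,70.42) → (101.93,59.56). Open path.

**Shape 3** — `<polygon>` regular polygon, stroke `#008000` → engrave (S229, F3732). Machine vertices: (171.98,40.71) → (174.42,51.11) → (185.07,52.00) → (189.21,42.15) → (181.12,35.17) → (171.98,40.71). Closed: final G1 returns to the first vertex.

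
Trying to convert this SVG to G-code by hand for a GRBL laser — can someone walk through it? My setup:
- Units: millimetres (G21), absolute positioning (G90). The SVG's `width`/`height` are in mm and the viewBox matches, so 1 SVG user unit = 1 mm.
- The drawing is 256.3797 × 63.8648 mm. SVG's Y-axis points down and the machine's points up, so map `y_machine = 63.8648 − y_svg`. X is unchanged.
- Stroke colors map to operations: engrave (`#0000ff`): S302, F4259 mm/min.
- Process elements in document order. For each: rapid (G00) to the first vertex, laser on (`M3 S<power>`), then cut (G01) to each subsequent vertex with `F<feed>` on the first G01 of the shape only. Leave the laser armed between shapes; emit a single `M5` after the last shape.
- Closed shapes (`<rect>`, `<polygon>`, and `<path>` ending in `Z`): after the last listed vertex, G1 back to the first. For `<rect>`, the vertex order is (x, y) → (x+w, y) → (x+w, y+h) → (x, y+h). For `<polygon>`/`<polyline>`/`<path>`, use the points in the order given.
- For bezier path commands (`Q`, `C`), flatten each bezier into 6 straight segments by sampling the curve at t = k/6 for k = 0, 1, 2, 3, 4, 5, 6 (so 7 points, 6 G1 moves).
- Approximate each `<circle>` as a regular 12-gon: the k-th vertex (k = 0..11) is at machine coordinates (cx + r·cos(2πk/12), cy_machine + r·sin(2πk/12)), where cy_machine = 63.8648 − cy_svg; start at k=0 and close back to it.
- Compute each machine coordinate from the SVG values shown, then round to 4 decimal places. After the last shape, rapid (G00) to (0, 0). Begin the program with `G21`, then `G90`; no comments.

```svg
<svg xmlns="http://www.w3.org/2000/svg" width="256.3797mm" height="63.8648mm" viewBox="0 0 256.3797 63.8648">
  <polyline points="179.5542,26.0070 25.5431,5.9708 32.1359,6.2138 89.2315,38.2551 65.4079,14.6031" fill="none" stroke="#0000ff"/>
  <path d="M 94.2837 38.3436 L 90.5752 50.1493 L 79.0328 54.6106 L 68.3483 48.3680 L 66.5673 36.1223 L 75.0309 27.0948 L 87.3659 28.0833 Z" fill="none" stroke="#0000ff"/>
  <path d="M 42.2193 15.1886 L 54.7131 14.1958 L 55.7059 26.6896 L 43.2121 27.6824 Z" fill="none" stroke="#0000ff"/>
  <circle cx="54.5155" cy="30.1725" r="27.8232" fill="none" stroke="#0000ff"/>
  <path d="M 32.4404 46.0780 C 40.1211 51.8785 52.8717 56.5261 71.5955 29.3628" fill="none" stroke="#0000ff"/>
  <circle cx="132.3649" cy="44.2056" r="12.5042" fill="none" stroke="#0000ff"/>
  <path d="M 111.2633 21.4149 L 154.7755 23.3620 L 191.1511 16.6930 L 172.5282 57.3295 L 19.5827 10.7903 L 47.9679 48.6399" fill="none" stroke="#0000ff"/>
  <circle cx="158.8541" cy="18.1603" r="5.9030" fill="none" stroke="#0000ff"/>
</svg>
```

Since the viewBox matches the mm dimensions, user units are millimetres directly. The only transform is the Y-flip y_m = 63.8648 − y_svg.

Shape 1 is a open polyline drawn with `<polyline>`. Its stroke #0000ff means engrave at S302, F4259. After flipping Y the toolpath is (179.5542,37.8578) → (25.5431,57.8940) → (32.1359,57.6510) → (89.2315,25.6097) → (65.4079,49.2617).

Shape 2 is a regular polygon drawn with `<path>`. Its stroke #0000ff means engrave at S302, F4259. After flipping Y the toolpath is (94.2837,25.5212) → (90.5752,13.7155) → (79.0328,9.2542) → (68.3483,15.4968) → (66.5673,27.7425) → (75.0309,36.7700) → (87.3659,35.7815) → (94.2837,25.5212), returning to the start.

Shape 3 is a regular polygon drawn with `<path>`. Its stroke #0000ff means engrave at S302, F4259. After flipping Y the toolpath is (42.2193,48.6762) → (54.7131,49.6690) → (55.7059,37.1752) → (43.2121,36.1824) → (42.2193,48.6762), returning to the start.

Shape 4 is a circle drawn with `<circle>`. Its stroke #0000ff means engrave at S302, F4259. After flipping Y the toolpath is (82.3387,33.6923) → (78.6111,47.6039) → (68.4271,57.7879) → (54.5155,61.5155) → (40.6039,57.7879) → (30.4199,47.6039) → (26.6923,33.6923) → (30.4199,19.7807) → (40.6039,9.5967) → (54.5155,5.8691) → (68.4271,9.5967) → (78.6111,19.7807) → (82.3387,33.6923), returning to the start.

Shape 5 is a cubic bezier drawn with `<path>`. Its stroke #0000ff means engrave at S302, F4259. After flipping Y the toolpath is (32.4404,17.7868) → (36.7074,15.1246) → (41.8445,13.5061) → (47.8768,13.7830) → (54.8293,16.8069) → (62.7272,23.4293) → (71.5955,34.5020).

Shape 6 is a circle drawn with `<circle>`. Its stroke #0000ff means engrave at S302, F4259. After flipping Y the toolpath is (144.8691,19.6592) → (143.1939,25.9113) → (138.6170,30.4882) → (132.3649,32.1634) → (126.1128,30.4882) → (121.5359,25.9113) → (119.8607,19.6592) → (121.5359,13.4071) → (126.1128,8.8302) → (132.3649,7.1550) → (138.6170,8.8302) → (143.1939,13.4071) → (144.8691,19.6592), returning to the start.

Shape 7 is a open polyline drawn with `<path>`. Its stroke #0000ff means engrave at S302, F4259. After flipping Y the toolpath is (111.2633,42.4499) → (154.7755,40.5028) → (191.1511,47.1718) → (172.5282,6.5353) → (19.5827,53.0745) → (47.9679,15.2249).

Shape 8 is a circle drawn with `<circle>`. Its stroke #0000ff means engrave at S302, F4259. After flipping Y the toolpath is (164.7571,45.7045) → (163.9662,48.6560) → (161.8056,50.8166) → (158.8541,51.6075) → (155.9026,50.8166) → (153.7420,48.6560) → (152.9511,45.7045) → (153.7420,42.7530) → (155.9026,40.5924) → (158.8541,39.8015) → (161.8056,40.5924) → (163.9662,42.7530) → (164.7571,45.7045), returning to the start.

G21
G90
G00 X179.5542 Y37.8578
M3 S302
G01 X25.5431 Y57.8940 F4259
G01 X32.1359 Y57.6510
G01 X89.2315 Y25.6097
G01 X65.4079 Y49.2617
G00 X94.2837 Y25.5212
M3 S302
G01 X90.5752 Y13.7155 F4259
G01 X79.0328 Y9.2542
G01 X68.3483 Y15.4968
G01 X66.5673 Y27.7425
G01 X75.0309 Y36.7700
G01 X87.3659 Y35.7815
G01 X94.2837 Y25.5212
G00 X42.2193 Y48.6762
M3 S302
G01 X54.7131 Y49.6690 F4259
G01 X55.7059 Y37.1752
G01 X43.2121 Y36.1824
G01 X42.2193 Y48.6762
G00 X82.3387 Y33.6923
M3 S302
G01 X78.6111 Y47.6039 F4259
G01 X68.4271 Y57.7879
G01 X54.5155 Y61.5155
G01 X40.6039 Y57.7879
G01 X30.4199 Y47.6039
G01 X26.6923 Y33.6923
G01 X30.4199 Y19.7807
G01 X40.6039 Y9.5967
G01 X54.5155 Y5.8691
G01 X68.4271 Y9.5967
G01 X78.6111 Y19.7807
G01 X82.3387 Y33.6923
G00 X32.4404 Y17.7868
M3 S302
G01 X36.7074 Y15.1246 F4259
G01 X41.8445 Y13.5061
G01 X47.8768 Y13.7830
G01 X54.8293 Y16.8069
G01 X62.7272 Y23.4293
G01 X71.5955 Y34.5020
G00 X144.8691 Y19.6592
M3 S302
G01 X143.1939 Y25.9113 F4259
G01 X138.6170 Y30.4882
G01 X132.3649 Y32.1634
G01 X126.1128 Y30.4882
G01 X121.5359 Y25.9113
G01 X119.8607 Y19.6592
G01 X121.5359 Y13.4071
G01 X126.1128 Y8.8302
G01 X132.3649 Y7.1550
G01 X138.6170 Y8.8302
G01 X143.1939 Y13.4071
G01 X144.8691 Y19.6592
G00 X111.2633 Y42.4499
M3 S302
G01 X154.7755 Y40.5028 F4259
G01 X191.1511 Y47.1718
G01 X172.5282 Y6.5353
G01 X19.5827 Y53.0745
G01 X47.9679 Y15.2249
G00 X164.7571 Y45.7045
M3 S302
G01 X163.9662 Y48.6560 F4259
G01 X161.8056 Y50.8166
G01 X158.8541 Y51.6075
G01 X155.9026 Y50.8166
G01 X153.7420 Y48.6560
G01 X152.9511 Y45.7045
G01 X153.7420 Y42.7530
G01 X155.9026 Y40.5924
G01 X158.8541 Y39.8015
G01 X161.8056 Y40.5924
G01 X163.9662 Y42.7530
G01 X164.7571 Y45.7045
M5
G00 X0.0000 Y0.0000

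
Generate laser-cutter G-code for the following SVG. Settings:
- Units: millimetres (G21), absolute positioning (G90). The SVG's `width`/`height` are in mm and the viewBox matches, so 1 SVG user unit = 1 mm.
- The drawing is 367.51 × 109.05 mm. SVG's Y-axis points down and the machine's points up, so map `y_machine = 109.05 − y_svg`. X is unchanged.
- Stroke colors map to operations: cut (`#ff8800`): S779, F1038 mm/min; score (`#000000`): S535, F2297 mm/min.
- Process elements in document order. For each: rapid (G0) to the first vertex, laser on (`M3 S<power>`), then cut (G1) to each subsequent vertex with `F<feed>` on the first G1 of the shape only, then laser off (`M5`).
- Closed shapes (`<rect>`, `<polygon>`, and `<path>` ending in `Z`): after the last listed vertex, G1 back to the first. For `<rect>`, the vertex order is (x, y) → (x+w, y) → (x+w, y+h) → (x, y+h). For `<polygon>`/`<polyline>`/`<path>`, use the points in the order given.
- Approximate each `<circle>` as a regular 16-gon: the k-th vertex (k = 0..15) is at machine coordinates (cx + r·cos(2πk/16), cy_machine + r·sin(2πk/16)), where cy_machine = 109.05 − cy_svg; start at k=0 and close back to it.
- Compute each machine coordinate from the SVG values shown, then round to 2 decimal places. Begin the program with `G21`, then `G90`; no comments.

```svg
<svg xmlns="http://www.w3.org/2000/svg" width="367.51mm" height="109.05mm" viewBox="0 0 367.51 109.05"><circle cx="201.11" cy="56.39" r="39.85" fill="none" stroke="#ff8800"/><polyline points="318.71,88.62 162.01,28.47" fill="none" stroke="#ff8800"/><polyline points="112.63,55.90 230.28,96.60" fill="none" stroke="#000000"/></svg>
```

viewBox `0 0 367.51 109.05` with mm width/height → 1 unit = 1 mm. Flip: y_m = 109.05 − y_svg.

**Shape 1** — `<circle>` circle, stroke `#ff8800` → cut (S779, F1038). Machine vertices: (240.96,52.66) → (237.93,67.91) → (229.29,80.84) → (216.36,89.48) → (201.11,92.51) → (185.86,89.48) → (172.93,80.84) → (164.29,67.91) → (161.26,52.66) → (164.29,37.41) → (172.93,24.48) → (185.86,15.84) → (201.11,12.81) → (216.36,15.84) → (229.29,24.48) → (237.93,37.41) → (240.96,52.66). Closed: final G1 returns to the first vertex.

**Shape 2** — `<polyline>` line segment, stroke `#ff8800` → cut (S779, F1038). Machine vertices: (318.71,20.43) → (162.01,80.58). Open path.

**Shape 3** — `<polyline>` line segment, stroke `#000000` → score (S535, F2297). Machine vertices: (112.63,53.15) → (230.28,12.45). Open path.

G21
G90
G0 X240.96 Y52.66
M3 S779
G1 X237.93 Y67.91 F1038
G1 X229.29 Y80.84
G1 X216.36 Y89.48
G1 X201.11 Y92.51
G1 X185.86 Y89.48
G1 X172.93 Y80.84
G1 X164.29 Y67.91
G1 X161.26 Y52.66
G1 X164.29 Y37.41
G1 X172.93 Y24.48
G1 X185.86 Y15.84
G1 X201.11 Y12.81
G1 X216.36 Y15.84
G1 X229.29 Y24.48
G1 X237.93 Y37.41
G1 X240.96 Y52.66
M5
G0 X318.71 Y20.43
M3 S779
G1 X162.01 Y80.58 F1038
M5
G0 X112.63 Y53.15
M3 S535
G1 X230.28 Y12.45 F2297
M5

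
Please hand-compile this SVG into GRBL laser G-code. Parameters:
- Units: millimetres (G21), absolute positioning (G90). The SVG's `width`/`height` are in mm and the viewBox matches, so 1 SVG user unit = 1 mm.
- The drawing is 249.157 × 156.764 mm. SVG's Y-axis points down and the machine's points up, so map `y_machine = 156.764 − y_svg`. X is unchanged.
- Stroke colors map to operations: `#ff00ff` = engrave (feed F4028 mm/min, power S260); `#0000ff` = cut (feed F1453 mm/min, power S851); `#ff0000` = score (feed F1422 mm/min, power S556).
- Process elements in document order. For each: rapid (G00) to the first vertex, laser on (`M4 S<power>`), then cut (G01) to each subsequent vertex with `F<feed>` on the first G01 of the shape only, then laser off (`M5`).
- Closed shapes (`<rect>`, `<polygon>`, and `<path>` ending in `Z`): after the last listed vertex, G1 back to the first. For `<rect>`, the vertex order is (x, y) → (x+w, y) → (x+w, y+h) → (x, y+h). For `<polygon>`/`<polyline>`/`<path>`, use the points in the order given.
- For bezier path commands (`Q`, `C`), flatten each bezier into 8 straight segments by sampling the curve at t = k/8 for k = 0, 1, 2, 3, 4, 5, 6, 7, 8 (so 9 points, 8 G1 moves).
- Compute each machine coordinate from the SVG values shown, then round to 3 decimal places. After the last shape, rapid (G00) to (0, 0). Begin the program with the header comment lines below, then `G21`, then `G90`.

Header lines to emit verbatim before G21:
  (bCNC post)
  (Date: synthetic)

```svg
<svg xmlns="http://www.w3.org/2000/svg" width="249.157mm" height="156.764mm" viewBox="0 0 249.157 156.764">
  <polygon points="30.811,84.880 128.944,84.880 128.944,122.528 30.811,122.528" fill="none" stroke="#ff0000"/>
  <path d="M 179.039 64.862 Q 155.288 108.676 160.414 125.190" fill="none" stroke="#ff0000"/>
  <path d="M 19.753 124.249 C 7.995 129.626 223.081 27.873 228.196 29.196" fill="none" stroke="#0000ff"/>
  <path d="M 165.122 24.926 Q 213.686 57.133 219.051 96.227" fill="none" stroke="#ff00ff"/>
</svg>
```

(bCNC post)
(Date: synthetic)
G21
G90
G00 X30.811 Y71.884
M4 S556
G01 X128.944 Y71.884 F1422
G01 X128.944 Y34.236
G01 X30.811 Y34.236
G01 X30.811 Y71.884
M5
G00 X179.039 Y91.902
M4 S556
G01 X173.552 Y81.375 F1422
G01 X168.968 Y71.701
G01 X165.287 Y62.881
G01 X162.507 Y54.913
G01 X160.630 Y47.799
G01 X159.656 Y41.537
G01 X159.584 Y36.129
G01 X160.414 Y31.574
M5
G00 X19.753 Y32.515
M4 S851
G01 X25.124 Y35.110 F1453
G01 X46.643 Y45.285
G01 X79.190 Y60.576
G01 X117.647 Y78.521
G01 X156.895 Y96.656
G01 X191.815 Y112.518
G01 X217.289 Y123.643
G01 X228.196 Y127.568
M5
G00 X165.122 Y131.838
M4 S260
G01 X176.588 Y123.679 F4028
G01 X186.704 Y115.304
G01 X195.470 Y106.714
G01 X202.886 Y97.909
G01 X208.952 Y88.889
G01 X213.669 Y79.654
G01 X217.035 Y70.203
G01 X219.051 Y60.537
M5
G00 X0.000 Y0.000

1 u = 1 mm; y_m = 156.764 − y.

[1] `<polygon>` rectangle, #ff0000→score S556 F1422: (30.811,71.884) → (128.944,71.884) → (128.944,34.236) → (30.811,34.236) → (30.811,71.884) (closed)

[2] `<path>` quadratic bezier, #ff0000→score S556 F1422: (179.039,91.902) → (173.552,81.375) → (168.968,71.701) → (165.287,62.881) → (162.507,54.913) → (160.630,47.799) → (159.656,41.537) → (159.584,36.129) → (160.414,31.574)

[3] `<path>` cubic bezier, #0000ff→cut S851 F1453: (19.753,32.515) → (25.124,35.110) → (46.643,45.285) → (79.190,60.576) → (117.647,78.521) → (156.895,96.656) → (191.815,112.518) → (217.289,123.643) → (228.196,127.568)

[4] `<path>` quadratic bezier, #ff00ff→engrave S260 F4028: (165.122,131.838) → (176.588,123.679) → (186.704,115.304) → (195.470,106.714) → (202.886,97.909) → (208.952,88.889) → (213.669,79.654) → (217.035,70.203) → (219.051,60.537)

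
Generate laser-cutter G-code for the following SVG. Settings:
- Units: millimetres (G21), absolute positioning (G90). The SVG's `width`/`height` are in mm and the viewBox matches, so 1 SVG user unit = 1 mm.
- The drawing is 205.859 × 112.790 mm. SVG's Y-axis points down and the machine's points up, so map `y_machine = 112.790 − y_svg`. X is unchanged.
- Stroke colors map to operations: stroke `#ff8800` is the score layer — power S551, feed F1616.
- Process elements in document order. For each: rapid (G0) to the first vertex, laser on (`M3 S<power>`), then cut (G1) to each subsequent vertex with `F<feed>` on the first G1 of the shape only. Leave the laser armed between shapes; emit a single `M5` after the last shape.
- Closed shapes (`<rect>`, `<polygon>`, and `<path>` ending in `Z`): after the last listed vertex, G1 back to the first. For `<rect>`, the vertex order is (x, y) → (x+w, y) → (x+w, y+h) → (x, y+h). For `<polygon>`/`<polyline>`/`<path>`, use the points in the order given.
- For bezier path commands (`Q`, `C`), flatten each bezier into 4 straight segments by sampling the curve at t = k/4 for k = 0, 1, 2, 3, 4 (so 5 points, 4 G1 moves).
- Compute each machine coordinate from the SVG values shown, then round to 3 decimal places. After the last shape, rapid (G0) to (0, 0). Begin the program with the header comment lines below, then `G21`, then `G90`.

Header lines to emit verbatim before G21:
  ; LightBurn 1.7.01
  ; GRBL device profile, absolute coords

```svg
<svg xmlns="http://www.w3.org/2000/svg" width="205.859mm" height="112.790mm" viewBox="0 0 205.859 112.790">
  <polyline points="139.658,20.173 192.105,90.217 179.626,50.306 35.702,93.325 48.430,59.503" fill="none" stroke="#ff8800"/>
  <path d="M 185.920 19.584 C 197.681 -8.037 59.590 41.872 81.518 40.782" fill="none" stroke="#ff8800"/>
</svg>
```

; LightBurn 1.7.01
; GRBL device profile, absolute coords
G21
G90
G0 X139.658 Y92.617
M3 S551
G1 X192.105 Y22.573 F1616
G1 X179.626 Y62.484
G1 X35.702 Y19.465
G1 X48.430 Y53.287
G0 X185.920 Y93.206
M3 S551
G1 X171.485 Y101.393 F1616
G1 X129.906 Y92.556
G1 X90.234 Y78.745
G1 X81.518 Y72.008
M5
G0 X0.000 Y0.000

viewBox `0 0 205.859 112.790` with mm width/height → 1 unit = 1 mm. Flip: y_m = 112.790 − y_svg.

**Shape 1** — `<polyline>` open polyline, stroke `#ff8800` → score (S551, F1616). Machine vertices: (139.658,92.617) → (192.105,22.573) → (179.626,62.484) → (35.702,19.465) → (48.430,53.287). Open path.

**Shape 2** — `<path>` cubic bezier, stroke `#ff8800` → score (S551, F1616). Control points (SVG): P0=(185.920,19.584), P1=(197.681,-8.037), P2=(59.590,41.872), P3=(81.518,40.782); sampled at t=k/4. Machine vertices: (185.920,93.206) → (171.485,101.393) → (129.906,92.556) → (90.234,78.745) → (81.518,72.008). Open path.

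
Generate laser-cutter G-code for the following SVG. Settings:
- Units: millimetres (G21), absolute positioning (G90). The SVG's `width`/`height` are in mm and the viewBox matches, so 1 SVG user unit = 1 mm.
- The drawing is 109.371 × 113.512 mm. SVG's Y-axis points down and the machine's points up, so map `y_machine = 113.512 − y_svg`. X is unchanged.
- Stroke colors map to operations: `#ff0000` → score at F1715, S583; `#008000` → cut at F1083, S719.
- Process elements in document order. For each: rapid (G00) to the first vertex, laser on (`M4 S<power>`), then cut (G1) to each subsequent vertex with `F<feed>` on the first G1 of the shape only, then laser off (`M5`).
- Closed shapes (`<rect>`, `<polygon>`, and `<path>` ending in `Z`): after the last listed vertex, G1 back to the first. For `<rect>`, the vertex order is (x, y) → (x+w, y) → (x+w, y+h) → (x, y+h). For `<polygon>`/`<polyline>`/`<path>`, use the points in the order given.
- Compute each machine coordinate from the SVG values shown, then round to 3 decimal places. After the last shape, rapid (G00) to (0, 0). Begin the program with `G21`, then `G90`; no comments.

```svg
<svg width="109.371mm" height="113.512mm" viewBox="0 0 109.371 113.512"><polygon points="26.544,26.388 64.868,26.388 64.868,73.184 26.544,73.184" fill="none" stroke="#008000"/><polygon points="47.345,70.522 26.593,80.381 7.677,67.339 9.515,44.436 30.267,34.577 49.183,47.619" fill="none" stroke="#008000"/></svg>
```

G21
G90
G00 X26.544 Y87.124
M4 S719
G1 X64.868 Y87.124 F1083
G1 X64.868 Y40.328
G1 X26.544 Y40.328
G1 X26.544 Y87.124
M5
G00 X47.345 Y42.990
M4 S719
G1 X26.593 Y33.131 F1083
G1 X7.677 Y46.173
G1 X9.515 Y69.076
G1 X30.267 Y78.935
G1 X49.183 Y65.893
G1 X47.345 Y42.990
M5
G00 X0.000 Y0.000

viewBox `0 0 109.371 113.512` with mm width/height → 1 unit = 1 mm. Flip: y_m = 113.512 − y_svg.

**Shape 1** — `<polygon>` rectangle, stroke `#008000` → cut (S719, F1083). Machine vertices: (26.544,87.124) → (64.868,87.124) → (64.868,40.328) → (26.544,40.328) → (26.544,87.124). Closed: final G1 returns to the first vertex.

**Shape 2** — `<polygon>` regular polygon, stroke `#008000` → cut (S719, F1083). Machine vertices: (47.345,42.990) → (26.593,33.131) → (7.677,46.173) → (9.515,69.076) → (30.267,78.935) → (49.183,65.893) → (47.345,42.990). Closed: final G1 returns to the first vertex.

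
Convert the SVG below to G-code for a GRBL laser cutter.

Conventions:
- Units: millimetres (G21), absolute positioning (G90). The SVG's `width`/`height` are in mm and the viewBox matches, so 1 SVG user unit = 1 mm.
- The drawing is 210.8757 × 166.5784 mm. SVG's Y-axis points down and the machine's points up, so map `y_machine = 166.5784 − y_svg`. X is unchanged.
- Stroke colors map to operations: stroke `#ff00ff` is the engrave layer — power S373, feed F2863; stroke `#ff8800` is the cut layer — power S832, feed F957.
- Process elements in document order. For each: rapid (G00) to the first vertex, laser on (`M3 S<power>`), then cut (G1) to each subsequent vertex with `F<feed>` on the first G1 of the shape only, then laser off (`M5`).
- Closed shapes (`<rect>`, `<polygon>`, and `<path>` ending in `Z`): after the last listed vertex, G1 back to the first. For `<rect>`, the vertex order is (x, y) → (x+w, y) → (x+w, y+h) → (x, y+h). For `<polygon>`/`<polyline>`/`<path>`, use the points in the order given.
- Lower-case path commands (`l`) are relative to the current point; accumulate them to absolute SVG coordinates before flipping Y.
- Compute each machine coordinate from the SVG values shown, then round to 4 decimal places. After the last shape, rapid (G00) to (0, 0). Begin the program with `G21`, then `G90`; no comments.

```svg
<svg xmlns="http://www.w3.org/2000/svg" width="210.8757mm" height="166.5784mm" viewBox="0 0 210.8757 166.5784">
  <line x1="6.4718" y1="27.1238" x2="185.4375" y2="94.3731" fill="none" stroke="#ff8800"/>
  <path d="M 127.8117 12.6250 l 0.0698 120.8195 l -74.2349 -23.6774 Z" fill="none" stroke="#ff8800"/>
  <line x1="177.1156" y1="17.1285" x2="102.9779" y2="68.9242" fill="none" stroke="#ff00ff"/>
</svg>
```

G21
G90
G00 X6.4718 Y139.4546
M3 S832
G1 X185.4375 Y72.2053 F957
M5
G00 X127.8117 Y153.9534
M3 S832
G1 X127.8815 Y33.1339 F957
G1 X53.6466 Y56.8113
G1 X127.8117 Y153.9534
M5
G00 X177.1156 Y149.4499
M3 S373
G1 X102.9779 Y97.6542 F2863
M5
G00 X0.0000 Y0.0000

Since the viewBox matches the mm dimensions, user units are millimetres directly. The only transform is the Y-flip y_m = 166.5784 − y_svg.

Shape 1 is a line segment drawn with `<line>`. Its stroke #ff8800 means cut at S832, F957. After flipping Y the toolpath is (6.4718,139.4546) → (185.4375,72.2053).

Shape 2 is a closed polygon drawn with `<path>`. Its stroke #ff8800 means cut at S832, F957. After flipping Y the toolpath is (127.8117,153.9534) → (127.8815,33.1339) → (53.6466,56.8113) → (127.8117,153.9534), returning to the start.

Shape 3 is a line segment drawn with `<line>`. Its stroke #ff00ff means engrave at S373, F2863. After flipping Y the toolpath is (177.1156,149.4499) → (102.9779,97.6542).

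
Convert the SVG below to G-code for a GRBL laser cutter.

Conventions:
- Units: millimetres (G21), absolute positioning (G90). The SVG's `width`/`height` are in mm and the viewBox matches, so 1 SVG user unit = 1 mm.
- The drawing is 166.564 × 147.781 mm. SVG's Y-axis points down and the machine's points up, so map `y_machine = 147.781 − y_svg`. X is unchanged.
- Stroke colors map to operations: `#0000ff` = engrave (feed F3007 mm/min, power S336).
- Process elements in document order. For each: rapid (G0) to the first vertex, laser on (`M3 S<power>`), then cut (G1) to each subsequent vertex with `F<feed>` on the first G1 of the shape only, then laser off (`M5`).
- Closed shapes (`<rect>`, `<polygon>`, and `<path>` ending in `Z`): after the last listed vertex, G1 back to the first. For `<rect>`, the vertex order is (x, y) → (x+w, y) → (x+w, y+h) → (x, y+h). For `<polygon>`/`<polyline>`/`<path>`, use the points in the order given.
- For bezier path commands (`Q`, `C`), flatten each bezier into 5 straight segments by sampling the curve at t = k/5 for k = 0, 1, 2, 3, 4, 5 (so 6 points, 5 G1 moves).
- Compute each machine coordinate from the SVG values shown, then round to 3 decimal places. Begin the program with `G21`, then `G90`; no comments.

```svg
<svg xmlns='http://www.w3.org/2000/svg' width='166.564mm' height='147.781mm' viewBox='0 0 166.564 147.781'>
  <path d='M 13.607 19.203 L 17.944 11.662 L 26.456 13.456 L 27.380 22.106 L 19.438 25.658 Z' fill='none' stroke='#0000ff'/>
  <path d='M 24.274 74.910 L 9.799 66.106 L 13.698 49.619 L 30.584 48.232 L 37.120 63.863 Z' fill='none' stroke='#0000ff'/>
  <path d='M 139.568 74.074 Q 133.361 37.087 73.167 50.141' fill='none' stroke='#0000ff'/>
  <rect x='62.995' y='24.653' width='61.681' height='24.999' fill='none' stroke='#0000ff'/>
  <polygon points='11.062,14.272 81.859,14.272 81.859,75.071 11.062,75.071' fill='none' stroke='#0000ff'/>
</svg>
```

1 u = 1 mm; y_m = 147.781 − y.

[1] `<path>` regular polygon, #0000ff→engrave S336 F3007: (13.607,128.578) → (17.944,136.119) → (26.456,134.325) → (27.380,125.675) → (19.438,122.123) → (13.607,128.578) (closed)

[2] `<path>` regular polygon, #0000ff→engrave S336 F3007: (24.274,72.871) → (9.799,81.675) → (13.698,98.162) → (30.584,99.549) → (37.120,83.918) → (24.274,72.871) (closed)

[3] `<path>` quadratic bezier, #0000ff→engrave S336 F3007: (139.568,73.707) → (134.926,86.500) → (125.964,95.290) → (112.684,100.077) → (95.085,100.860) → (73.167,97.640)

[4] `<rect>` rectangle, #0000ff→engrave S336 F3007: (62.995,123.128) → (124.676,123.128) → (124.676,98.129) → (62.995,98.129) → (62.995,123.128) (closed)

[5] `<polygon>` rectangle, #0000ff→engrave S336 F3007: (11.062,133.509) → (81.859,133.509) → (81.859,72.710) → (11.062,72.710) → (11.062,133.509) (closed)

G21
G90
G0 X13.607 Y128.578
M3 S336
G1 X17.944 Y136.119 F3007
G1 X26.456 Y134.325
G1 X27.380 Y125.675
G1 X19.438 Y122.123
G1 X13.607 Y128.578
M5
G0 X24.274 Y72.871
M3 S336
G1 X9.799 Y81.675 F3007
G1 X13.698 Y98.162
G1 X30.584 Y99.549
G1 X37.120 Y83.918
G1 X24.274 Y72.871
M5
G0 X139.568 Y73.707
M3 S336
G1 X134.926 Y86.500 F3007
G1 X125.964 Y95.290
G1 X112.684 Y100.077
G1 X95.085 Y100.860
G1 X73.167 Y97.640
M5
G0 X62.995 Y123.128
M3 S336
G1 X124.676 Y123.128 F3007
G1 X124.676 Y98.129
G1 X62.995 Y98.129
G1 X62.995 Y123.128
M5
G0 X11.062 Y133.509
M3 S336
G1 X81.859 Y133.509 F3007
G1 X81.859 Y72.710
G1 X11.062 Y72.710
G1 X11.062 Y133.509
M5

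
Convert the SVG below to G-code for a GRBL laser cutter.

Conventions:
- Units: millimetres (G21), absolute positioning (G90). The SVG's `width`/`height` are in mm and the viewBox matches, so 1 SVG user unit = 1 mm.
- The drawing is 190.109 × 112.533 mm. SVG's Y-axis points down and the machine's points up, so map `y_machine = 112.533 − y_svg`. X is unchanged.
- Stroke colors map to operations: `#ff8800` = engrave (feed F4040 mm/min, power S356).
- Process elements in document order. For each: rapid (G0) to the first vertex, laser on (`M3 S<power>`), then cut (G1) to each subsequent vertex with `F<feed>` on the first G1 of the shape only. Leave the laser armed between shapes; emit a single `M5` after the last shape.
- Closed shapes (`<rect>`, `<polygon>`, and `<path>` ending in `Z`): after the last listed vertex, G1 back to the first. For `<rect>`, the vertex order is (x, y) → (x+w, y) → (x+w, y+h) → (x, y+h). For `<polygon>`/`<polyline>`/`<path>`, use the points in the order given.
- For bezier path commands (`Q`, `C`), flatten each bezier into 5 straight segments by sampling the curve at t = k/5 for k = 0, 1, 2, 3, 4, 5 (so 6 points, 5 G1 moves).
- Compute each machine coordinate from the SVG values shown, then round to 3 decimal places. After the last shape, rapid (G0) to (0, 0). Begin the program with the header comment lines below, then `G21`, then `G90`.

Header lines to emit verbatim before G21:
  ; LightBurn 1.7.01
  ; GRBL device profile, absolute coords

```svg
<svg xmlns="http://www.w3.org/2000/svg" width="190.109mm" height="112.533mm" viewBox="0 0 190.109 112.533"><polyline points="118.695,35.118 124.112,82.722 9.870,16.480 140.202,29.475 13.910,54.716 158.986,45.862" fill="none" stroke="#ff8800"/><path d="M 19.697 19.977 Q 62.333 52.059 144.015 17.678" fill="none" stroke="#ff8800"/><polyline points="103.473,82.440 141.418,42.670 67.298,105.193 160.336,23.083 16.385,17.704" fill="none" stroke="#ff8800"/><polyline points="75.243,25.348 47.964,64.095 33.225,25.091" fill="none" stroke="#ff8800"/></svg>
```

; LightBurn 1.7.01
; GRBL device profile, absolute coords
G21
G90
G0 X118.695 Y77.415
M3 S356
G1 X124.112 Y29.811 F4040
G1 X9.870 Y96.053
G1 X140.202 Y83.058
G1 X13.910 Y57.817
G1 X158.986 Y66.671
G0 X19.697 Y92.556
M3 S356
G1 X38.313 Y82.382 F4040
G1 X60.053 Y77.524
G1 X84.917 Y77.984
G1 X112.904 Y83.761
G1 X144.015 Y94.855
G0 X103.473 Y30.093
M3 S356
G1 X141.418 Y69.863 F4040
G1 X67.298 Y7.340
G1 X160.336 Y89.450
G1 X16.385 Y94.829
G0 X75.243 Y87.185
M3 S356
G1 X47.964 Y48.438 F4040
G1 X33.225 Y87.442
M5
G0 X0.000 Y0.000

Since the viewBox matches the mm dimensions, user units are millimetres directly. The only transform is the Y-flip y_m = 112.533 − y_svg.

Shape 1 is a open polyline drawn with `<polyline>`. Its stroke #ff8800 means engrave at S356, F4040. After flipping Y the toolpath is (118.695,77.415) → (124.112,29.811) → (9.870,96.053) → (140.202,83.058) → (13.910,57.817) → (158.986,66.671).

Shape 2 is a quadratic bezier drawn with `<path>`. Its stroke #ff8800 means engrave at S356, F4040. After flipping Y the toolpath is (19.697,92.556) → (38.313,82.382) → (60.053,77.524) → (84.917,77.984) → (112.904,83.761) → (144.015,94.855).

Shape 3 is a open polyline drawn with `<polyline>`. Its stroke #ff8800 means engrave at S356, F4040. After flipping Y the toolpath is (103.473,30.093) → (141.418,69.863) → (67.298,7.340) → (160.336,89.450) → (16.385,94.829).

Shape 4 is a open polyline drawn with `<polyline>`. Its stroke #ff8800 means engrave at S356, F4040. After flipping Y the toolpath is (75.243,87.185) → (47.964,48.438) → (33.225,87.442).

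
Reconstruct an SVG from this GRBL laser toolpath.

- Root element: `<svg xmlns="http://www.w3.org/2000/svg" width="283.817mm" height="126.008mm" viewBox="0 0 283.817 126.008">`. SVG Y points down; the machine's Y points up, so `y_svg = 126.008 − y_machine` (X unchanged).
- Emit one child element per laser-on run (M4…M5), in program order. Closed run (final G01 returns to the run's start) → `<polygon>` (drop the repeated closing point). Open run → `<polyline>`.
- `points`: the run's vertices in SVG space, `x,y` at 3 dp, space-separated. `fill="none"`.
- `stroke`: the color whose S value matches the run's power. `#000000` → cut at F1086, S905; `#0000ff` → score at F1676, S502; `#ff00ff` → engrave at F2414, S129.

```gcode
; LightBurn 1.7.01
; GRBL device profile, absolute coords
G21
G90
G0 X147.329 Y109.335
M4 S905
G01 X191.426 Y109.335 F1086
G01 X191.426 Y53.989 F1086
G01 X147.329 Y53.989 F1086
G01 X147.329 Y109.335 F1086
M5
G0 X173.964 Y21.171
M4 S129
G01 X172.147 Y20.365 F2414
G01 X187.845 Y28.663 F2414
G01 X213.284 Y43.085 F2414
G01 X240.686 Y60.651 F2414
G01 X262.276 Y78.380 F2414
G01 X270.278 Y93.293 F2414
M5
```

<svg xmlns="http://www.w3.org/2000/svg" width="283.817mm" height="126.008mm" viewBox="0 0 283.817 126.008">
  <polygon points="147.329,16.673 191.426,16.673 191.426,72.019 147.329,72.019" fill="none" stroke="#000000"/>
  <polyline points="173.964,104.837 172.147,105.643 187.845,97.345 213.284,82.923 240.686,65.357 262.276,47.628 270.278,32.715" fill="none" stroke="#ff00ff"/>
</svg>

Machine Y-up, SVG Y-down with viewBox height 126.008, so y_svg = 126.008 − y_machine; X carries over.

Run 1: the run's S905 means `#000000` (cut). The run returns to its start, so emit a `<polygon>` with points (Y-flipped): 147.329,16.673 191.426,16.673 191.426,72.019 147.329,72.019.

Run 2: the run's S129 means `#ff00ff` (engrave). The run is open, so emit a `<polyline>` with points (Y-flipped): 173.964,104.837 172.147,105.643 187.845,97.345 213.284,82.923 240.686,65.357 262.276,47.628 270.278,32.715.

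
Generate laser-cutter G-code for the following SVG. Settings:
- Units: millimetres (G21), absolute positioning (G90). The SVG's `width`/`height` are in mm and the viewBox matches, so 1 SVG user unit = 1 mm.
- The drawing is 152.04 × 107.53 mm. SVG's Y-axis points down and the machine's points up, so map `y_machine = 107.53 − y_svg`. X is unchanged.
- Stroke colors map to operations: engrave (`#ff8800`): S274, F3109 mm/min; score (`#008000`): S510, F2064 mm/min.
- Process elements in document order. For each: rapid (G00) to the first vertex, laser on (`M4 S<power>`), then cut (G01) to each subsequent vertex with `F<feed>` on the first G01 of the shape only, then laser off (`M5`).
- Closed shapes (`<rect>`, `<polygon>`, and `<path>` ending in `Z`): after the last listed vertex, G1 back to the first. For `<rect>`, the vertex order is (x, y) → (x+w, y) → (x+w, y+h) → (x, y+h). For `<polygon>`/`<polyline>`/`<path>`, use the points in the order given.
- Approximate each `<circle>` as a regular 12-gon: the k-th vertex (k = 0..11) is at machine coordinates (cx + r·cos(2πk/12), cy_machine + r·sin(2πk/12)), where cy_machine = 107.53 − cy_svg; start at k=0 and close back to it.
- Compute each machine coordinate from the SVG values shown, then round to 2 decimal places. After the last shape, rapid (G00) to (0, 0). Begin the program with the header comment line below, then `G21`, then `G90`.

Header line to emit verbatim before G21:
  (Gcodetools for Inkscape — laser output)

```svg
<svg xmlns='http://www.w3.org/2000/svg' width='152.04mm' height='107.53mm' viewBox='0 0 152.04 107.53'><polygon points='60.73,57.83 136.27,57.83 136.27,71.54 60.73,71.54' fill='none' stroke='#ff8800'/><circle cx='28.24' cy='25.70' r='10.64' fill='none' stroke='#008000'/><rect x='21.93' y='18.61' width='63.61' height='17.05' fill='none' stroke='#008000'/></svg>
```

(Gcodetools for Inkscape — laser output)
G21
G90
G00 X60.73 Y49.70
M4 S274
G01 X136.27 Y49.70 F3109
G01 X136.27 Y35.99
G01 X60.73 Y35.99
G01 X60.73 Y49.70
M5
G00 X38.88 Y81.83
M4 S510
G01 X37.45 Y87.15 F2064
G01 X33.56 Y91.04
G01 X28.24 Y92.47
G01 X22.92 Y91.04
G01 X19.03 Y87.15
G01 X17.60 Y81.83
G01 X19.03 Y76.51
G01 X22.92 Y72.62
G01 X28.24 Y71.19
G01 X33.56 Y72.62
G01 X37.45 Y76.51
G01 X38.88 Y81.83
M5
G00 X21.93 Y88.92
M4 S510
G01 X85.54 Y88.92 F2064
G01 X85.54 Y71.87
G01 X21.93 Y71.87
G01 X21.93 Y88.92
M5
G00 X0.00 Y0.00

viewBox `0 0 152.04 107.53` with mm width/height → 1 unit = 1 mm. Flip: y_m = 107.53 − y_svg.

**Shape 1** — `<polygon>` rectangle, stroke `#ff8800` → engrave (S274, F3109). Machine vertices: (60.73,49.70) → (136.27,49.70) → (136.27,35.99) → (60.73,35.99) → (60.73,49.70). Closed: final G1 returns to the first vertex.

**Shape 2** — `<circle>` circle, stroke `#008000` → score (S510, F2064). Machine vertices: (38.88,81.83) → (37.45,87.15) → (33.56,91.04) → (28.24,92.47) → (22.92,91.04) → (19.03,87.15) → (17.60,81.83) → (19.03,76.51) → (22.92,72.62) → (28.24,71.19) → (33.56,72.62) → (37.45,76.51) → (38.88,81.83). Closed: final G1 returns to the first vertex.

**Shape 3** — `<rect>` rectangle, stroke `#008000` → score (S510, F2064). Machine vertices: (21.93,88.92) → (85.54,88.92) → (85.54,71.87) → (21.93,71.87) → (21.93,88.92). Closed: final G1 returns to the first vertex.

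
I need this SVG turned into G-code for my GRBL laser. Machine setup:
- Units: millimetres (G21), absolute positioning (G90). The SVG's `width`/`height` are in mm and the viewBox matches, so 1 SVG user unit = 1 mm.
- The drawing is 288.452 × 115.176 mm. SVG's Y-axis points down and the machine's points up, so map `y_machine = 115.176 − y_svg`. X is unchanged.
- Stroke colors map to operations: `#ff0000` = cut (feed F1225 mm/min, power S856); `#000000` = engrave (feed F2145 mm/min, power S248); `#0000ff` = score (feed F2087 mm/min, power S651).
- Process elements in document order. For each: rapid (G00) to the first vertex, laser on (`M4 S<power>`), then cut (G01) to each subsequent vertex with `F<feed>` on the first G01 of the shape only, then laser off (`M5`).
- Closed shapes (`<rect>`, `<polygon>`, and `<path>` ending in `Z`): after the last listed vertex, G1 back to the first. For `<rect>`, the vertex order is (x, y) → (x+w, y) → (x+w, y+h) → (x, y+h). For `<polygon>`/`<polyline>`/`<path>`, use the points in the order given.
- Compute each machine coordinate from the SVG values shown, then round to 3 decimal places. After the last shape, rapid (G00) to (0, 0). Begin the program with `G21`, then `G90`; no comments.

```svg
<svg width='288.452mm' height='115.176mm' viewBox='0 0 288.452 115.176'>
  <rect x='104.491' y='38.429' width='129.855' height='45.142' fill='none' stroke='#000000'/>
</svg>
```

viewBox `0 0 288.452 115.176` with mm width/height → 1 unit = 1 mm. Flip: y_m = 115.176 − y_svg.

**Shape 1** — `<rect>` rectangle, stroke `#000000` → engrave (S248, F2145). Machine vertices: (104.491,76.747) → (234.346,76.747) → (234.346,31.605) → (104.491,31.605) → (104.491,76.747). Closed: final G1 returns to the first vertex.

G21
G90
G00 X104.491 Y76.747
M4 S248
G01 X234.346 Y76.747 F2145
G01 X234.346 Y31.605
G01 X104.491 Y31.605
G01 X104.491 Y76.747
M5
G00 X0.000 Y0.000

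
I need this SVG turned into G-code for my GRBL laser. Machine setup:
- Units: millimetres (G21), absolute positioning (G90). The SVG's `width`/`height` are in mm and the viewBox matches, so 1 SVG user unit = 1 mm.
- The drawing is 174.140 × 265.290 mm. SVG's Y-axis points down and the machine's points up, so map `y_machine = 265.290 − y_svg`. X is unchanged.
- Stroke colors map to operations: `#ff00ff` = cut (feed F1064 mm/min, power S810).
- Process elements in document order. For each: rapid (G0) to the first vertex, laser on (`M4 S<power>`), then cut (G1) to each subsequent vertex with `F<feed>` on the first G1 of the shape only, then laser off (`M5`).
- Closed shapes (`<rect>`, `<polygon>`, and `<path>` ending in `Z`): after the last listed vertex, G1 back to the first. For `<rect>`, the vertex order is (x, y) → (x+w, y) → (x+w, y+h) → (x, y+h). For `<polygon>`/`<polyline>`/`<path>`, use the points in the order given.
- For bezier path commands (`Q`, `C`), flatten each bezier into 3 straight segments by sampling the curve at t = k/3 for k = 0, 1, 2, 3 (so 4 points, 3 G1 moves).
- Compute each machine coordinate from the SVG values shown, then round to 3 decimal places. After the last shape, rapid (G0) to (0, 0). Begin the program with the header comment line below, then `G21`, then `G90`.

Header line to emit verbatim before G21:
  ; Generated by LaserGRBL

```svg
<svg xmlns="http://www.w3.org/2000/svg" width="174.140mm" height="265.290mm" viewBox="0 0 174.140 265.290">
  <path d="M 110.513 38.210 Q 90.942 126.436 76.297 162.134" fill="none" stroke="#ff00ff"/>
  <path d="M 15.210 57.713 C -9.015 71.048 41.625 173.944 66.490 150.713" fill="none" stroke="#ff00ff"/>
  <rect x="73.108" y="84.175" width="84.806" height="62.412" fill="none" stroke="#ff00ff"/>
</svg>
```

viewBox `0 0 174.140 265.290` with mm width/height → 1 unit = 1 mm. Flip: y_m = 265.290 − y_svg.

**Shape 1** — `<path>` quadratic bezier, stroke `#ff00ff` → cut (S810, F1064). Control points (SVG): P0=(110.513,38.210), P1=(90.942,126.436), P2=(76.297,162.134); sampled at t=k/3. Machine vertices: (110.513,227.080) → (98.013,174.099) → (86.608,132.791) → (76.297,103.156). Open path.

**Shape 2** — `<path>` cubic bezier, stroke `#ff00ff` → cut (S810, F1064). Control points (SVG): P0=(15.210,57.713), P1=(-9.015,71.048), P2=(41.625,173.944), P3=(66.490,150.713); sampled at t=k/3. Machine vertices: (15.210,207.577) → (12.213,172.377) → (36.761,125.400) → (66.490,114.577). Open path.

**Shape 3** — `<rect>` rectangle, stroke `#ff00ff` → cut (S810, F1064). Machine vertices: (73.108,181.115) → (157.914,181.115) → (157.914,118.703) → (73.108,118.703) → (73.108,181.115). Closed: final G1 returns to the first vertex.

; Generated by LaserGRBL
G21
G90
G0 X110.513 Y227.080
M4 S810
G1 X98.013 Y174.099 F1064
G1 X86.608 Y132.791
G1 X76.297 Y103.156
M5
G0 X15.210 Y207.577
M4 S810
G1 X12.213 Y172.377 F1064
G1 X36.761 Y125.400
G1 X66.490 Y114.577
M5
G0 X73.108 Y181.115
M4 S810
G1 X157.914 Y181.115 F1064
G1 X157.914 Y118.703
G1 X73.108 Y118.703
G1 X73.108 Y181.115
M5
G0 X0.000 Y0.000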